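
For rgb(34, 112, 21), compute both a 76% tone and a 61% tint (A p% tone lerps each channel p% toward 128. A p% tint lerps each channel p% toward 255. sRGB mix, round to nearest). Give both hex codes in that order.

76% tone:
  R: 34 + 0.76×(128−34) = 34 + 71.44 = 105.44 → 105
  G: 112 + 0.76×(128−112) = 112 + 12.16 = 124.16 → 124
  B: 21 + 0.76×(128−21) = 21 + 81.32 = 102.32 → 102
  → #697C66
61% tint:
  R: 34 + 0.61×(255−34) = 34 + 134.81 = 168.81 → 169
  G: 112 + 87.23 = 199.23 → 199
  B: 21 + 0.61×(255−21) = 21 + 142.74 = 163.74 → 164
  → #A9C7A4

#697C66, #A9C7A4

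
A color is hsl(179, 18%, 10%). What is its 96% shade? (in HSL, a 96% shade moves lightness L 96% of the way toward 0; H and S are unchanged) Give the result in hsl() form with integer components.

hsl(179, 18%, 0%)

L moves 96% from 10 toward 0: 10 − 9.6 = 0.4 → 0.
H and S are unchanged.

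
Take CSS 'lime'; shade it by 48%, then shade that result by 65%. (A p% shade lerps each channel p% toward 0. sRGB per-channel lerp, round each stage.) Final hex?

#002F00

CSS lime is rgb(0, 255, 0).
Per channel, c → c + 0.48(0 − c):
  R: 0 + 0 = 0 → 0
  G: 255 − 122.4 = 132.6 → 133
  B: 0 + 0.48×(0−0) = 0 + 0 = 0 → 0
After the shade: rgb(0, 133, 0) = #008500.
Lerp each channel 65% toward 0:
  R: 0 + 0.65×(0−0) = 0 + 0 = 0 → 0
  G: 133 − 86.45 = 46.55 → 47
  B: 0 + 0.65×(0−0) = 0 + 0 = 0 → 0
rgb(0, 47, 0) = #002F00.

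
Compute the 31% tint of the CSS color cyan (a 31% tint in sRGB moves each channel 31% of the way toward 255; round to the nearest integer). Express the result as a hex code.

CSS cyan is rgb(0, 255, 255).
A 31% tint moves each channel 31% toward 255:
  R: 0 + 0.31×(255−0) = 0 + 79.05 = 79.05 → 79
  G: 255 + 0 = 255 → 255
  B: 255 + 0.31×(255−255) = 255 + 0 = 255 → 255
rgb(79, 255, 255) = #4FFFFF.

#4FFFFF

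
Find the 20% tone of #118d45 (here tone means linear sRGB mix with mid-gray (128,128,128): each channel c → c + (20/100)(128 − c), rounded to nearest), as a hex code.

#278a51

#118d45 is rgb(17, 141, 69).
Lerp each channel 20% toward 128:
  R: 17 + 0.2×(128−17) = 17 + 22.2 = 39.2 → 39
  G: 141 − 2.6 = 138.4 → 138
  B: 69 + 0.2×(128−69) = 69 + 11.8 = 80.8 → 81
rgb(39, 138, 81) = #278a51.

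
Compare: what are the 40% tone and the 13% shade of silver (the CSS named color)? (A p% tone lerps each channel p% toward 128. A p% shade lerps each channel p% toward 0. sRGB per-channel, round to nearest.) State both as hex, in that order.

#a6a6a6, #a7a7a7

CSS silver is rgb(192, 192, 192).
40% tone:
  R: 192 − 25.6 = 166.4 → 166
  G: 192 − 25.6 = 166.4 → 166
  B: 192 − 25.6 = 166.4 → 166
  → #a6a6a6
13% shade:
  R: 192 + 0.13×(0−192) = 192 − 24.96 = 167.04 → 167
  G: 192 + 0.13×(0−192) = 192 − 24.96 = 167.04 → 167
  B: 192 − 24.96 = 167.04 → 167
  → #a7a7a7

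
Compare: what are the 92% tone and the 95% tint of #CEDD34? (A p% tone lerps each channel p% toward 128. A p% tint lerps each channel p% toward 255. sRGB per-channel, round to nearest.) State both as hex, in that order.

#CEDD34 is rgb(206, 221, 52).
92% tone:
  R: 206 − 71.76 = 134.24 → 134
  G: 221 + 0.92×(128−221) = 221 − 85.56 = 135.44 → 135
  B: 52 + 0.92×(128−52) = 52 + 69.92 = 121.92 → 122
  → #86877A
95% tint:
  R: 206 + 46.55 = 252.55 → 253
  G: 221 + 0.95×(255−221) = 221 + 32.3 = 253.3 → 253
  B: 52 + 192.85 = 244.85 → 245
  → #FDFDF5

#86877A, #FDFDF5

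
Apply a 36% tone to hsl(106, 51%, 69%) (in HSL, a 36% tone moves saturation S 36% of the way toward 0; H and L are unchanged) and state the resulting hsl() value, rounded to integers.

hsl(106, 33%, 69%)

S moves 36% from 51 toward 0: 51 − 18.36 = 32.64 → 33.
H and L are unchanged.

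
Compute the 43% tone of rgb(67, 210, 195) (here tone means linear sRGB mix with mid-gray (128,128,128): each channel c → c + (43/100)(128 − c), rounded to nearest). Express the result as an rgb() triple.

A 43% tone moves each channel 43% toward 128:
  R: 67 + 26.23 = 93.23 → 93
  G: 210 + 0.43×(128−210) = 210 − 35.26 = 174.74 → 175
  B: 195 − 28.81 = 166.19 → 166

rgb(93, 175, 166)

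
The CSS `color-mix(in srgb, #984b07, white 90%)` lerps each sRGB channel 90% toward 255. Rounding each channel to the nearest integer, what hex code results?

#984b07 is rgb(152, 75, 7).
A 90% tint moves each channel 90% toward 255:
  R: 152 + 0.9×(255−152) = 152 + 92.7 = 244.7 → 245
  G: 75 + 0.9×(255−75) = 75 + 162 = 237 → 237
  B: 7 + 0.9×(255−7) = 7 + 223.2 = 230.2 → 230
rgb(245, 237, 230) = #f5ede6.

#f5ede6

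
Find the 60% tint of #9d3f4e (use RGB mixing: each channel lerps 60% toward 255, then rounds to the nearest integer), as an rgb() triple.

rgb(216, 178, 184)

#9d3f4e is rgb(157, 63, 78).
Lerp each channel 60% toward 255:
  R: 157 + 0.6×(255−157) = 157 + 58.8 = 215.8 → 216
  G: 63 + 115.2 = 178.2 → 178
  B: 78 + 0.6×(255−78) = 78 + 106.2 = 184.2 → 184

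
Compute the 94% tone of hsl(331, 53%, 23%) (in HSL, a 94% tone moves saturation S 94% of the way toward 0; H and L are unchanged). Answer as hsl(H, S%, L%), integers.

hsl(331, 3%, 23%)

S moves 94% from 53 toward 0: 53 − 49.82 = 3.18 → 3.
H and L are unchanged.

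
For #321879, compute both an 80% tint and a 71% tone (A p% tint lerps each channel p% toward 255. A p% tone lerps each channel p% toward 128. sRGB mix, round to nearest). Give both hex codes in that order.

#321879 is rgb(50, 24, 121).
80% tint:
  R: 50 + 164 = 214 → 214
  G: 24 + 184.8 = 208.8 → 209
  B: 121 + 0.8×(255−121) = 121 + 107.2 = 228.2 → 228
  → #D6D1E4
71% tone:
  R: 50 + 0.71×(128−50) = 50 + 55.38 = 105.38 → 105
  G: 24 + 0.71×(128−24) = 24 + 73.84 = 97.84 → 98
  B: 121 + 4.97 = 125.97 → 126
  → #69627E

#D6D1E4, #69627E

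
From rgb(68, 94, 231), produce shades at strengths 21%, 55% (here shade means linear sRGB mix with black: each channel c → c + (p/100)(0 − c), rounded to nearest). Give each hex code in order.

#364AB6, #1F2A68

21%: (68 − 14.28 = 53.72→54, 94 − 19.74 = 74.26→74, 231 − 48.51 = 182.49→182) → #364AB6
55%: (68 − 37.4 = 30.6→31, 94 − 51.7 = 42.3→42, 231 − 127.05 = 103.95→104) → #1F2A68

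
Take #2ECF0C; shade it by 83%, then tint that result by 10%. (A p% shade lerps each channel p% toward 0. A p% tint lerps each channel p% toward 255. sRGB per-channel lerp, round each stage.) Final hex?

#2ECF0C is rgb(46, 207, 12).
Per channel, c → c + 0.83(0 − c):
  R: 46 + 0.83×(0−46) = 46 − 38.18 = 7.82 → 8
  G: 207 + 0.83×(0−207) = 207 − 171.81 = 35.19 → 35
  B: 12 + 0.83×(0−12) = 12 − 9.96 = 2.04 → 2
After the shade: rgb(8, 35, 2) = #082302.
Lerp each channel 10% toward 255:
  R: 8 + 0.1×(255−8) = 8 + 24.7 = 32.7 → 33
  G: 35 + 0.1×(255−35) = 35 + 22 = 57 → 57
  B: 2 + 25.3 = 27.3 → 27
rgb(33, 57, 27) = #21391B.

#21391B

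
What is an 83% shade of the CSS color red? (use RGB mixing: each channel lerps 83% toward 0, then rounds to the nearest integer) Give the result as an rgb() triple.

rgb(43, 0, 0)

CSS red is rgb(255, 0, 0).
Lerp each channel 83% toward 0:
  R: 255 + 0.83×(0−255) = 255 − 211.65 = 43.35 → 43
  G: 0 + 0.83×(0−0) = 0 + 0 = 0 → 0
  B: 0 + 0.83×(0−0) = 0 + 0 = 0 → 0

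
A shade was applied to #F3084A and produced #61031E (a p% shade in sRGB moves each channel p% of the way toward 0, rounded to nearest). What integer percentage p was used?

60%

#F3084A is rgb(243, 8, 74); #61031E is rgb(97, 3, 30).
On the R channel (widest range): 97 ≈ 243 + (p/100)(0 − 243), so p ≈ 100×(97 − 243)/(0 − 243) = -14600/-243 = 60.08.
p = 60 reproduces all three channels after rounding.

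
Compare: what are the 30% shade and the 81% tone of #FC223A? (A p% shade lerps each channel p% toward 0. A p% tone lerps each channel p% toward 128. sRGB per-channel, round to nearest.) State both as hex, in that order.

#FC223A is rgb(252, 34, 58).
30% shade:
  R: 252 + 0.3×(0−252) = 252 − 75.6 = 176.4 → 176
  G: 34 + 0.3×(0−34) = 34 − 10.2 = 23.8 → 24
  B: 58 − 17.4 = 40.6 → 41
  → #B01829
81% tone:
  R: 252 + 0.81×(128−252) = 252 − 100.44 = 151.56 → 152
  G: 34 + 76.14 = 110.14 → 110
  B: 58 + 56.7 = 114.7 → 115
  → #986E73

#B01829, #986E73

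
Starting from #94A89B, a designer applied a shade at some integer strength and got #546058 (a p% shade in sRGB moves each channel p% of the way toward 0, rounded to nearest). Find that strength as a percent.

#94A89B is rgb(148, 168, 155); #546058 is rgb(84, 96, 88).
On the G channel (widest range): 96 ≈ 168 + (p/100)(0 − 168), so p ≈ 100×(96 − 168)/(0 − 168) = -7200/-168 = 42.86.
p = 43 reproduces all three channels after rounding.

43%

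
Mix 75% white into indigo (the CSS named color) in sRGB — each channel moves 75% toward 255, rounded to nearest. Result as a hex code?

CSS indigo is rgb(75, 0, 130).
A 75% tint moves each channel 75% toward 255:
  R: 75 + 0.75×(255−75) = 75 + 135 = 210 → 210
  G: 0 + 0.75×(255−0) = 0 + 191.25 = 191.25 → 191
  B: 130 + 0.75×(255−130) = 130 + 93.75 = 223.75 → 224
rgb(210, 191, 224) = #D2BFE0.

#D2BFE0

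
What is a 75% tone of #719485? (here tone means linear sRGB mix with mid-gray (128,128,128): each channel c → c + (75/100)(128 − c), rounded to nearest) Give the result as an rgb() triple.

rgb(124, 133, 129)

#719485 is rgb(113, 148, 133).
A 75% tone moves each channel 75% toward 128:
  R: 113 + 0.75×(128−113) = 113 + 11.25 = 124.25 → 124
  G: 148 − 15 = 133 → 133
  B: 133 + 0.75×(128−133) = 133 − 3.75 = 129.25 → 129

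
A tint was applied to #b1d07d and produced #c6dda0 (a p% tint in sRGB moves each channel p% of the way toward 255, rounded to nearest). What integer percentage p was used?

27%

#b1d07d is rgb(177, 208, 125); #c6dda0 is rgb(198, 221, 160).
On the B channel (widest range): 160 ≈ 125 + (p/100)(255 − 125), so p ≈ 100×(160 − 125)/(255 − 125) = 3500/130 = 26.92.
p = 27 reproduces all three channels after rounding.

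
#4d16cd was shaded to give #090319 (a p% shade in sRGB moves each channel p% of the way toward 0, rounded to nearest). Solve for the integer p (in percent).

#4d16cd is rgb(77, 22, 205); #090319 is rgb(9, 3, 25).
On the B channel (widest range): 25 ≈ 205 + (p/100)(0 − 205), so p ≈ 100×(25 − 205)/(0 − 205) = -18000/-205 = 87.80.
p = 88 reproduces all three channels after rounding.

88%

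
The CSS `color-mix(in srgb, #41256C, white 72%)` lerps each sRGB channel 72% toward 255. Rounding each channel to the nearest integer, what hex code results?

#CAC2D6

#41256C is rgb(65, 37, 108).
Lerp each channel 72% toward 255:
  R: 65 + 0.72×(255−65) = 65 + 136.8 = 201.8 → 202
  G: 37 + 156.96 = 193.96 → 194
  B: 108 + 105.84 = 213.84 → 214
rgb(202, 194, 214) = #CAC2D6.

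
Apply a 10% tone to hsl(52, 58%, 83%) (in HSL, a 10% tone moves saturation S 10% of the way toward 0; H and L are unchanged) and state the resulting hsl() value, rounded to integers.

S moves 10% from 58 toward 0: 58 − 5.8 = 52.2 → 52.
H and L are unchanged.

hsl(52, 52%, 83%)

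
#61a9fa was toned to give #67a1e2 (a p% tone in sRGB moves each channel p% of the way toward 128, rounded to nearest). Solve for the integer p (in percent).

20%

#61a9fa is rgb(97, 169, 250); #67a1e2 is rgb(103, 161, 226).
On the B channel (widest range): 226 ≈ 250 + (p/100)(128 − 250), so p ≈ 100×(226 − 250)/(128 − 250) = -2400/-122 = 19.67.
p = 20 reproduces all three channels after rounding.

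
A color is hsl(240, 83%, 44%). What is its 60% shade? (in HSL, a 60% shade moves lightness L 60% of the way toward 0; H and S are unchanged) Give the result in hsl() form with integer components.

L moves 60% from 44 toward 0: 44 − 26.4 = 17.6 → 18.
H and S are unchanged.

hsl(240, 83%, 18%)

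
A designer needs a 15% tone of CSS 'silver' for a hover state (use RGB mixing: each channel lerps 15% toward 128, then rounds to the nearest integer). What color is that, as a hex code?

#b6b6b6

CSS silver is rgb(192, 192, 192).
A 15% tone moves each channel 15% toward 128:
  R: 192 − 9.6 = 182.4 → 182
  G: 192 − 9.6 = 182.4 → 182
  B: 192 − 9.6 = 182.4 → 182
rgb(182, 182, 182) = #b6b6b6.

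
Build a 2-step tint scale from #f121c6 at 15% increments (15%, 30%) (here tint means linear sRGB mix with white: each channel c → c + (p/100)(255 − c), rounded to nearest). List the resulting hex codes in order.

#f342cf, #f564d7

#f121c6 is rgb(241, 33, 198).
15%: (241 + 2.1 = 243.1→243, 33 + 33.3 = 66.3→66, 198 + 8.55 = 206.55→207) → #f342cf
30%: (241 + 4.2 = 245.2→245, 33 + 66.6 = 99.6→100, 198 + 17.1 = 215.1→215) → #f564d7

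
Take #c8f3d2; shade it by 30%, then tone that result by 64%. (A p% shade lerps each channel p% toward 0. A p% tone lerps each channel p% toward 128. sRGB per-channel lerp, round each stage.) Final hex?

#c8f3d2 is rgb(200, 243, 210).
Lerp each channel 30% toward 0:
  R: 200 + 0.3×(0−200) = 200 − 60 = 140 → 140
  G: 243 + 0.3×(0−243) = 243 − 72.9 = 170.1 → 170
  B: 210 + 0.3×(0−210) = 210 − 63 = 147 → 147
After the shade: rgb(140, 170, 147) = #8caa93.
Lerp each channel 64% toward 128:
  R: 140 + 0.64×(128−140) = 140 − 7.68 = 132.32 → 132
  G: 170 + 0.64×(128−170) = 170 − 26.88 = 143.12 → 143
  B: 147 − 12.16 = 134.84 → 135
rgb(132, 143, 135) = #848f87.

#848f87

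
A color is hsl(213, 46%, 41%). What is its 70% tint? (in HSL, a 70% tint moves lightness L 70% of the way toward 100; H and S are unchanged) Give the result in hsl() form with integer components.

hsl(213, 46%, 82%)

L moves 70% from 41 toward 100: 41 + 41.3 = 82.3 → 82.
H and S are unchanged.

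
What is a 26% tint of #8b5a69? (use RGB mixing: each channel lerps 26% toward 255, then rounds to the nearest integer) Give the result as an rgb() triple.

rgb(169, 133, 144)

#8b5a69 is rgb(139, 90, 105).
A 26% tint moves each channel 26% toward 255:
  R: 139 + 0.26×(255−139) = 139 + 30.16 = 169.16 → 169
  G: 90 + 0.26×(255−90) = 90 + 42.9 = 132.9 → 133
  B: 105 + 0.26×(255−105) = 105 + 39 = 144 → 144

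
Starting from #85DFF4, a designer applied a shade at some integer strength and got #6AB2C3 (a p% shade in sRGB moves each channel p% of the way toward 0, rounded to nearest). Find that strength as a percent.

20%

#85DFF4 is rgb(133, 223, 244); #6AB2C3 is rgb(106, 178, 195).
On the B channel (widest range): 195 ≈ 244 + (p/100)(0 − 244), so p ≈ 100×(195 − 244)/(0 − 244) = -4900/-244 = 20.08.
p = 20 reproduces all three channels after rounding.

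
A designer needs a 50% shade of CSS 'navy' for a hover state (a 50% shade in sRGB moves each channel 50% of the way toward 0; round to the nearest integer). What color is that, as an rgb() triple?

CSS navy is rgb(0, 0, 128).
Lerp each channel 50% toward 0:
  R: 0 + 0 = 0 → 0
  G: 0 + 0.5×(0−0) = 0 + 0 = 0 → 0
  B: 128 + 0.5×(0−128) = 128 − 64 = 64 → 64

rgb(0, 0, 64)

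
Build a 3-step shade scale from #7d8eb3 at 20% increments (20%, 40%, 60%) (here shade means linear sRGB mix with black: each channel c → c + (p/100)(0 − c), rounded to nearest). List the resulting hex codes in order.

#64728f, #4b556b, #323948

#7d8eb3 is rgb(125, 142, 179).
20%: (125 − 25 = 100→100, 142 − 28.4 = 113.6→114, 179 − 35.8 = 143.2→143) → #64728f
40%: (125 − 50 = 75→75, 142 − 56.8 = 85.2→85, 179 − 71.6 = 107.4→107) → #4b556b
60%: (125 − 75 = 50→50, 142 − 85.2 = 56.8→57, 179 − 107.4 = 71.6→72) → #323948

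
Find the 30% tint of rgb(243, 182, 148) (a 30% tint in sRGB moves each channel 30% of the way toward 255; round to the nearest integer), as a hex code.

#f7ccb4

Lerp each channel 30% toward 255:
  R: 243 + 0.3×(255−243) = 243 + 3.6 = 246.6 → 247
  G: 182 + 21.9 = 203.9 → 204
  B: 148 + 0.3×(255−148) = 148 + 32.1 = 180.1 → 180
rgb(247, 204, 180) = #f7ccb4.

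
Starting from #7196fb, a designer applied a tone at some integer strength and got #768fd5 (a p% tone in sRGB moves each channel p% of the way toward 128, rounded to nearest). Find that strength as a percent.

31%

#7196fb is rgb(113, 150, 251); #768fd5 is rgb(118, 143, 213).
On the B channel (widest range): 213 ≈ 251 + (p/100)(128 − 251), so p ≈ 100×(213 − 251)/(128 − 251) = -3800/-123 = 30.89.
p = 31 reproduces all three channels after rounding.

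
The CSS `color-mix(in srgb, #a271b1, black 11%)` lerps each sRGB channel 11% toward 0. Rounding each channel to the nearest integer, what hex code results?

#90659e

#a271b1 is rgb(162, 113, 177).
Lerp each channel 11% toward 0:
  R: 162 − 17.82 = 144.18 → 144
  G: 113 + 0.11×(0−113) = 113 − 12.43 = 100.57 → 101
  B: 177 + 0.11×(0−177) = 177 − 19.47 = 157.53 → 158
rgb(144, 101, 158) = #90659e.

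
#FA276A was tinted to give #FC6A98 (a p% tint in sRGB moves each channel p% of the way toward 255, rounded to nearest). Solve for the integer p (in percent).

31%

#FA276A is rgb(250, 39, 106); #FC6A98 is rgb(252, 106, 152).
On the G channel (widest range): 106 ≈ 39 + (p/100)(255 − 39), so p ≈ 100×(106 − 39)/(255 − 39) = 6700/216 = 31.02.
p = 31 reproduces all three channels after rounding.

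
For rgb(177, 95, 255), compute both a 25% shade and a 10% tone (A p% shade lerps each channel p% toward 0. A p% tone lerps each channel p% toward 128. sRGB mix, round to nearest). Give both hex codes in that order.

25% shade:
  R: 177 + 0.25×(0−177) = 177 − 44.25 = 132.75 → 133
  G: 95 + 0.25×(0−95) = 95 − 23.75 = 71.25 → 71
  B: 255 + 0.25×(0−255) = 255 − 63.75 = 191.25 → 191
  → #8547BF
10% tone:
  R: 177 + 0.1×(128−177) = 177 − 4.9 = 172.1 → 172
  G: 95 + 0.1×(128−95) = 95 + 3.3 = 98.3 → 98
  B: 255 + 0.1×(128−255) = 255 − 12.7 = 242.3 → 242
  → #AC62F2

#8547BF, #AC62F2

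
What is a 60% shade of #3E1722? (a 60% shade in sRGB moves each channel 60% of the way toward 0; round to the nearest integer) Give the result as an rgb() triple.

rgb(25, 9, 14)

#3E1722 is rgb(62, 23, 34).
Lerp each channel 60% toward 0:
  R: 62 + 0.6×(0−62) = 62 − 37.2 = 24.8 → 25
  G: 23 + 0.6×(0−23) = 23 − 13.8 = 9.2 → 9
  B: 34 + 0.6×(0−34) = 34 − 20.4 = 13.6 → 14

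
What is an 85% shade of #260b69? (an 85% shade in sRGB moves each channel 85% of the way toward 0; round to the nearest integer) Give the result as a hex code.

#260b69 is rgb(38, 11, 105).
An 85% shade moves each channel 85% toward 0:
  R: 38 + 0.85×(0−38) = 38 − 32.3 = 5.7 → 6
  G: 11 + 0.85×(0−11) = 11 − 9.35 = 1.65 → 2
  B: 105 + 0.85×(0−105) = 105 − 89.25 = 15.75 → 16
rgb(6, 2, 16) = #060210.

#060210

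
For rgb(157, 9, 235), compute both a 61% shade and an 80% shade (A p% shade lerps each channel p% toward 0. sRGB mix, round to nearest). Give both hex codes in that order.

61% shade:
  R: 157 + 0.61×(0−157) = 157 − 95.77 = 61.23 → 61
  G: 9 + 0.61×(0−9) = 9 − 5.49 = 3.51 → 4
  B: 235 − 143.35 = 91.65 → 92
  → #3D045C
80% shade:
  R: 157 + 0.8×(0−157) = 157 − 125.6 = 31.4 → 31
  G: 9 + 0.8×(0−9) = 9 − 7.2 = 1.8 → 2
  B: 235 + 0.8×(0−235) = 235 − 188 = 47 → 47
  → #1F022F

#3D045C, #1F022F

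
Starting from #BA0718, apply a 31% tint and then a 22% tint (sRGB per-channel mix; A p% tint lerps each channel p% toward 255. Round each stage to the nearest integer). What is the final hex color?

#DA7A83

#BA0718 is rgb(186, 7, 24).
A 31% tint moves each channel 31% toward 255:
  R: 186 + 0.31×(255−186) = 186 + 21.39 = 207.39 → 207
  G: 7 + 76.88 = 83.88 → 84
  B: 24 + 0.31×(255−24) = 24 + 71.61 = 95.61 → 96
After the tint: rgb(207, 84, 96) = #CF5460.
Lerp each channel 22% toward 255:
  R: 207 + 0.22×(255−207) = 207 + 10.56 = 217.56 → 218
  G: 84 + 0.22×(255−84) = 84 + 37.62 = 121.62 → 122
  B: 96 + 0.22×(255−96) = 96 + 34.98 = 130.98 → 131
rgb(218, 122, 131) = #DA7A83.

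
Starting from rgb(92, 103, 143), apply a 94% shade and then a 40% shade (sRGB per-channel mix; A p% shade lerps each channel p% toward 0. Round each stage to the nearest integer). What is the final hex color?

#040405

Lerp each channel 94% toward 0:
  R: 92 + 0.94×(0−92) = 92 − 86.48 = 5.52 → 6
  G: 103 + 0.94×(0−103) = 103 − 96.82 = 6.18 → 6
  B: 143 − 134.42 = 8.58 → 9
After the shade: rgb(6, 6, 9) = #060609.
Lerp each channel 40% toward 0:
  R: 6 + 0.4×(0−6) = 6 − 2.4 = 3.6 → 4
  G: 6 + 0.4×(0−6) = 6 − 2.4 = 3.6 → 4
  B: 9 + 0.4×(0−9) = 9 − 3.6 = 5.4 → 5
rgb(4, 4, 5) = #040405.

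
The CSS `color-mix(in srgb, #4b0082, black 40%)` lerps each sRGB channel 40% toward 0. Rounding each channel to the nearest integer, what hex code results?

#4b0082 is rgb(75, 0, 130).
Lerp each channel 40% toward 0:
  R: 75 + 0.4×(0−75) = 75 − 30 = 45 → 45
  G: 0 + 0 = 0 → 0
  B: 130 + 0.4×(0−130) = 130 − 52 = 78 → 78
rgb(45, 0, 78) = #2d004e.

#2d004e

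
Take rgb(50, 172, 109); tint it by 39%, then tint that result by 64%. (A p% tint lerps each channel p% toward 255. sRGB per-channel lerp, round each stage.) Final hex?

#D2EDDF

Lerp each channel 39% toward 255:
  R: 50 + 0.39×(255−50) = 50 + 79.95 = 129.95 → 130
  G: 172 + 0.39×(255−172) = 172 + 32.37 = 204.37 → 204
  B: 109 + 0.39×(255−109) = 109 + 56.94 = 165.94 → 166
After the tint: rgb(130, 204, 166) = #82CCA6.
A 64% tint moves each channel 64% toward 255:
  R: 130 + 0.64×(255−130) = 130 + 80 = 210 → 210
  G: 204 + 0.64×(255−204) = 204 + 32.64 = 236.64 → 237
  B: 166 + 0.64×(255−166) = 166 + 56.96 = 222.96 → 223
rgb(210, 237, 223) = #D2EDDF.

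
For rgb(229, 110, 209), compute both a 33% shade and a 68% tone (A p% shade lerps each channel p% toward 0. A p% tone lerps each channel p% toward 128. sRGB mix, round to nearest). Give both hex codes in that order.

#994a8c, #a07a9a

33% shade:
  R: 229 − 75.57 = 153.43 → 153
  G: 110 − 36.3 = 73.7 → 74
  B: 209 + 0.33×(0−209) = 209 − 68.97 = 140.03 → 140
  → #994a8c
68% tone:
  R: 229 − 68.68 = 160.32 → 160
  G: 110 + 12.24 = 122.24 → 122
  B: 209 + 0.68×(128−209) = 209 − 55.08 = 153.92 → 154
  → #a07a9a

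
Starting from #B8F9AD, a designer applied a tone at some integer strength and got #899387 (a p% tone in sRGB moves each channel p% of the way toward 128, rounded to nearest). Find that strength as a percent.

84%

#B8F9AD is rgb(184, 249, 173); #899387 is rgb(137, 147, 135).
On the G channel (widest range): 147 ≈ 249 + (p/100)(128 − 249), so p ≈ 100×(147 − 249)/(128 − 249) = -10200/-121 = 84.30.
p = 84 reproduces all three channels after rounding.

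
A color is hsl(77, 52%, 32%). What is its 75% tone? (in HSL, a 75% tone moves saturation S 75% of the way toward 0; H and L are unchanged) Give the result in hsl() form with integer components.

S moves 75% from 52 toward 0: 52 − 39 = 13 → 13.
H and L are unchanged.

hsl(77, 13%, 32%)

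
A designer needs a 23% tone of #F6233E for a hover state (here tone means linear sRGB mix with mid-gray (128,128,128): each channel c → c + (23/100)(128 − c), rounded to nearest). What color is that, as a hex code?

#DB384D

#F6233E is rgb(246, 35, 62).
Lerp each channel 23% toward 128:
  R: 246 − 27.14 = 218.86 → 219
  G: 35 + 0.23×(128−35) = 35 + 21.39 = 56.39 → 56
  B: 62 + 0.23×(128−62) = 62 + 15.18 = 77.18 → 77
rgb(219, 56, 77) = #DB384D.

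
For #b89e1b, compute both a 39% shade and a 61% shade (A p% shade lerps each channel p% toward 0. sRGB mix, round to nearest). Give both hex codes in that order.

#706010, #483e0b

#b89e1b is rgb(184, 158, 27).
39% shade:
  R: 184 + 0.39×(0−184) = 184 − 71.76 = 112.24 → 112
  G: 158 + 0.39×(0−158) = 158 − 61.62 = 96.38 → 96
  B: 27 + 0.39×(0−27) = 27 − 10.53 = 16.47 → 16
  → #706010
61% shade:
  R: 184 + 0.61×(0−184) = 184 − 112.24 = 71.76 → 72
  G: 158 + 0.61×(0−158) = 158 − 96.38 = 61.62 → 62
  B: 27 + 0.61×(0−27) = 27 − 16.47 = 10.53 → 11
  → #483e0b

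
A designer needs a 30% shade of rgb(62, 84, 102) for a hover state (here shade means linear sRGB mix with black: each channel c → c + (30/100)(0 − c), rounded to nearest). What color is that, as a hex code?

#2B3B47

A 30% shade moves each channel 30% toward 0:
  R: 62 − 18.6 = 43.4 → 43
  G: 84 + 0.3×(0−84) = 84 − 25.2 = 58.8 → 59
  B: 102 − 30.6 = 71.4 → 71
rgb(43, 59, 71) = #2B3B47.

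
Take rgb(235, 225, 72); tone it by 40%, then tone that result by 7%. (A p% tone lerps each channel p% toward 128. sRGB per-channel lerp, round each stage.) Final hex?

Lerp each channel 40% toward 128:
  R: 235 + 0.4×(128−235) = 235 − 42.8 = 192.2 → 192
  G: 225 − 38.8 = 186.2 → 186
  B: 72 + 0.4×(128−72) = 72 + 22.4 = 94.4 → 94
After the tone: rgb(192, 186, 94) = #C0BA5E.
A 7% tone moves each channel 7% toward 128:
  R: 192 + 0.07×(128−192) = 192 − 4.48 = 187.52 → 188
  G: 186 − 4.06 = 181.94 → 182
  B: 94 + 0.07×(128−94) = 94 + 2.38 = 96.38 → 96
rgb(188, 182, 96) = #BCB660.

#BCB660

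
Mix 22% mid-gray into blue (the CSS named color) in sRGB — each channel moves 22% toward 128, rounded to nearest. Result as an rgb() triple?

rgb(28, 28, 227)

CSS blue is rgb(0, 0, 255).
Per channel, c → c + 0.22(128 − c):
  R: 0 + 0.22×(128−0) = 0 + 28.16 = 28.16 → 28
  G: 0 + 28.16 = 28.16 → 28
  B: 255 + 0.22×(128−255) = 255 − 27.94 = 227.06 → 227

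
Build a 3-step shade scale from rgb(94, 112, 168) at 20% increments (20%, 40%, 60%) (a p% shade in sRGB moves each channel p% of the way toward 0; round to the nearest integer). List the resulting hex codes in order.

#4b5a86, #384365, #262d43

20%: (94 − 18.8 = 75.2→75, 112 − 22.4 = 89.6→90, 168 − 33.6 = 134.4→134) → #4b5a86
40%: (94 − 37.6 = 56.4→56, 112 − 44.8 = 67.2→67, 168 − 67.2 = 100.8→101) → #384365
60%: (94 − 56.4 = 37.6→38, 112 − 67.2 = 44.8→45, 168 − 100.8 = 67.2→67) → #262d43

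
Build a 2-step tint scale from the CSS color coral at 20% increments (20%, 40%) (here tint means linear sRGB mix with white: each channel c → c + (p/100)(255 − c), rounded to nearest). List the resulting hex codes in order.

#ff9973, #ffb296

CSS coral is rgb(255, 127, 80).
20%: (255→255, 127 + 25.6 = 152.6→153, 80 + 35 = 115→115) → #ff9973
40%: (255→255, 127 + 51.2 = 178.2→178, 80 + 70 = 150→150) → #ffb296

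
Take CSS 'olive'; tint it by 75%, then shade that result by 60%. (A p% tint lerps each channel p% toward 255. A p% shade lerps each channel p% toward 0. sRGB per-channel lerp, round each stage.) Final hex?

CSS olive is rgb(128, 128, 0).
Per channel, c → c + 0.75(255 − c):
  R: 128 + 0.75×(255−128) = 128 + 95.25 = 223.25 → 223
  G: 128 + 0.75×(255−128) = 128 + 95.25 = 223.25 → 223
  B: 0 + 0.75×(255−0) = 0 + 191.25 = 191.25 → 191
After the tint: rgb(223, 223, 191) = #dfdfbf.
Per channel, c → c + 0.6(0 − c):
  R: 223 + 0.6×(0−223) = 223 − 133.8 = 89.2 → 89
  G: 223 − 133.8 = 89.2 → 89
  B: 191 + 0.6×(0−191) = 191 − 114.6 = 76.4 → 76
rgb(89, 89, 76) = #59594c.

#59594c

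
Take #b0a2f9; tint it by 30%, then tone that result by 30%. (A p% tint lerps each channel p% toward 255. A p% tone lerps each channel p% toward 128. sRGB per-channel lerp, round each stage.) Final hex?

#b2abd6

#b0a2f9 is rgb(176, 162, 249).
Per channel, c → c + 0.3(255 − c):
  R: 176 + 0.3×(255−176) = 176 + 23.7 = 199.7 → 200
  G: 162 + 0.3×(255−162) = 162 + 27.9 = 189.9 → 190
  B: 249 + 0.3×(255−249) = 249 + 1.8 = 250.8 → 251
After the tint: rgb(200, 190, 251) = #c8befb.
Per channel, c → c + 0.3(128 − c):
  R: 200 − 21.6 = 178.4 → 178
  G: 190 + 0.3×(128−190) = 190 − 18.6 = 171.4 → 171
  B: 251 + 0.3×(128−251) = 251 − 36.9 = 214.1 → 214
rgb(178, 171, 214) = #b2abd6.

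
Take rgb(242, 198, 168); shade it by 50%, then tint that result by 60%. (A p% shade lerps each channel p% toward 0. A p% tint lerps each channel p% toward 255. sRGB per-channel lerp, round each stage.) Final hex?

Lerp each channel 50% toward 0:
  R: 242 − 121 = 121 → 121
  G: 198 + 0.5×(0−198) = 198 − 99 = 99 → 99
  B: 168 + 0.5×(0−168) = 168 − 84 = 84 → 84
After the shade: rgb(121, 99, 84) = #796354.
Per channel, c → c + 0.6(255 − c):
  R: 121 + 0.6×(255−121) = 121 + 80.4 = 201.4 → 201
  G: 99 + 0.6×(255−99) = 99 + 93.6 = 192.6 → 193
  B: 84 + 102.6 = 186.6 → 187
rgb(201, 193, 187) = #c9c1bb.

#c9c1bb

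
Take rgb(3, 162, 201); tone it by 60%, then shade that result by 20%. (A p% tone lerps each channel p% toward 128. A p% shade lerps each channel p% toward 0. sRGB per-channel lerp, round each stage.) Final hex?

Per channel, c → c + 0.6(128 − c):
  R: 3 + 0.6×(128−3) = 3 + 75 = 78 → 78
  G: 162 + 0.6×(128−162) = 162 − 20.4 = 141.6 → 142
  B: 201 − 43.8 = 157.2 → 157
After the tone: rgb(78, 142, 157) = #4E8E9D.
Lerp each channel 20% toward 0:
  R: 78 + 0.2×(0−78) = 78 − 15.6 = 62.4 → 62
  G: 142 + 0.2×(0−142) = 142 − 28.4 = 113.6 → 114
  B: 157 + 0.2×(0−157) = 157 − 31.4 = 125.6 → 126
rgb(62, 114, 126) = #3E727E.

#3E727E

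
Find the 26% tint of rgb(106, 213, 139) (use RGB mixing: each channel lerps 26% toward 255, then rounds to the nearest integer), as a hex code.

#91e0a9

Per channel, c → c + 0.26(255 − c):
  R: 106 + 0.26×(255−106) = 106 + 38.74 = 144.74 → 145
  G: 213 + 10.92 = 223.92 → 224
  B: 139 + 0.26×(255−139) = 139 + 30.16 = 169.16 → 169
rgb(145, 224, 169) = #91e0a9.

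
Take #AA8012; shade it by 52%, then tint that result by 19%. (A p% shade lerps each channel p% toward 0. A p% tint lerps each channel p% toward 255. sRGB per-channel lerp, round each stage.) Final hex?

#736238

#AA8012 is rgb(170, 128, 18).
A 52% shade moves each channel 52% toward 0:
  R: 170 − 88.4 = 81.6 → 82
  G: 128 + 0.52×(0−128) = 128 − 66.56 = 61.44 → 61
  B: 18 − 9.36 = 8.64 → 9
After the shade: rgb(82, 61, 9) = #523D09.
Per channel, c → c + 0.19(255 − c):
  R: 82 + 32.87 = 114.87 → 115
  G: 61 + 0.19×(255−61) = 61 + 36.86 = 97.86 → 98
  B: 9 + 0.19×(255−9) = 9 + 46.74 = 55.74 → 56
rgb(115, 98, 56) = #736238.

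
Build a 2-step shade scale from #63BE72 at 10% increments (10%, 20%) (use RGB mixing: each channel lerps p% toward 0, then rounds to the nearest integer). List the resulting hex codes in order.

#63BE72 is rgb(99, 190, 114).
10%: (99 − 9.9 = 89.1→89, 190 − 19 = 171→171, 114 − 11.4 = 102.6→103) → #59AB67
20%: (99 − 19.8 = 79.2→79, 190 − 38 = 152→152, 114 − 22.8 = 91.2→91) → #4F985B

#59AB67, #4F985B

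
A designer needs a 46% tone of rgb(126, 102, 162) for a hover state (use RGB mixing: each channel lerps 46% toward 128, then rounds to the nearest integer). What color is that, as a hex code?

A 46% tone moves each channel 46% toward 128:
  R: 126 + 0.46×(128−126) = 126 + 0.92 = 126.92 → 127
  G: 102 + 11.96 = 113.96 → 114
  B: 162 − 15.64 = 146.36 → 146
rgb(127, 114, 146) = #7f7292.

#7f7292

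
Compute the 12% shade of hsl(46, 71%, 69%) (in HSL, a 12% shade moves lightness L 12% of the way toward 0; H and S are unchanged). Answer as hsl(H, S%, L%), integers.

hsl(46, 71%, 61%)

L moves 12% from 69 toward 0: 69 − 8.28 = 60.72 → 61.
H and S are unchanged.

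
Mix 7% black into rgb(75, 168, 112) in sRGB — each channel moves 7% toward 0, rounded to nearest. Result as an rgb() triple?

Lerp each channel 7% toward 0:
  R: 75 − 5.25 = 69.75 → 70
  G: 168 − 11.76 = 156.24 → 156
  B: 112 + 0.07×(0−112) = 112 − 7.84 = 104.16 → 104

rgb(70, 156, 104)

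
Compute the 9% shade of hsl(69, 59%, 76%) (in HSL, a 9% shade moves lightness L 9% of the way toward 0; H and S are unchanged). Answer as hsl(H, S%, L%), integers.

hsl(69, 59%, 69%)

L moves 9% from 76 toward 0: 76 − 6.84 = 69.16 → 69.
H and S are unchanged.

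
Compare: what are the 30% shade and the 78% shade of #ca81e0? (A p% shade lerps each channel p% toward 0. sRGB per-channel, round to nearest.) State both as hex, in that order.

#ca81e0 is rgb(202, 129, 224).
30% shade:
  R: 202 − 60.6 = 141.4 → 141
  G: 129 − 38.7 = 90.3 → 90
  B: 224 + 0.3×(0−224) = 224 − 67.2 = 156.8 → 157
  → #8d5a9d
78% shade:
  R: 202 + 0.78×(0−202) = 202 − 157.56 = 44.44 → 44
  G: 129 + 0.78×(0−129) = 129 − 100.62 = 28.38 → 28
  B: 224 − 174.72 = 49.28 → 49
  → #2c1c31

#8d5a9d, #2c1c31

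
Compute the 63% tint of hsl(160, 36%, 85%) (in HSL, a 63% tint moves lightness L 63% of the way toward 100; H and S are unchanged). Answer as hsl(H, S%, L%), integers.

hsl(160, 36%, 94%)

L moves 63% from 85 toward 100: 85 + 9.45 = 94.45 → 94.
H and S are unchanged.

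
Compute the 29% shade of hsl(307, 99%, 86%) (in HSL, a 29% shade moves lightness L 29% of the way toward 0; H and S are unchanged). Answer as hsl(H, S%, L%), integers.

hsl(307, 99%, 61%)

L moves 29% from 86 toward 0: 86 − 24.94 = 61.06 → 61.
H and S are unchanged.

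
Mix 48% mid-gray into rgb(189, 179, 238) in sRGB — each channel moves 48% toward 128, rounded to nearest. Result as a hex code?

#A09BB9

A 48% tone moves each channel 48% toward 128:
  R: 189 + 0.48×(128−189) = 189 − 29.28 = 159.72 → 160
  G: 179 + 0.48×(128−179) = 179 − 24.48 = 154.52 → 155
  B: 238 − 52.8 = 185.2 → 185
rgb(160, 155, 185) = #A09BB9.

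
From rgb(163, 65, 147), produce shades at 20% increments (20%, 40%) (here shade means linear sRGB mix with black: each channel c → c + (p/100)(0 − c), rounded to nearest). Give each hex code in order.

20%: (163 − 32.6 = 130.4→130, 65 − 13 = 52→52, 147 − 29.4 = 117.6→118) → #823476
40%: (163 − 65.2 = 97.8→98, 65 − 26 = 39→39, 147 − 58.8 = 88.2→88) → #622758

#823476, #622758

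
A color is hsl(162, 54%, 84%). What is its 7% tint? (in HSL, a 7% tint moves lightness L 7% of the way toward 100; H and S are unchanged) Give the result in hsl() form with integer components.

L moves 7% from 84 toward 100: 84 + 1.12 = 85.12 → 85.
H and S are unchanged.

hsl(162, 54%, 85%)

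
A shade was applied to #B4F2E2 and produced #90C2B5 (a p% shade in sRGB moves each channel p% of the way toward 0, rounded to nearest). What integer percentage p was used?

#B4F2E2 is rgb(180, 242, 226); #90C2B5 is rgb(144, 194, 181).
On the G channel (widest range): 194 ≈ 242 + (p/100)(0 − 242), so p ≈ 100×(194 − 242)/(0 − 242) = -4800/-242 = 19.83.
p = 20 reproduces all three channels after rounding.

20%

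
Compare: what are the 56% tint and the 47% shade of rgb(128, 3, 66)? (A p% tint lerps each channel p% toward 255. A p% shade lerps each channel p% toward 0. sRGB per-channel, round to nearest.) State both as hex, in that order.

#C790AC, #440223

56% tint:
  R: 128 + 0.56×(255−128) = 128 + 71.12 = 199.12 → 199
  G: 3 + 0.56×(255−3) = 3 + 141.12 = 144.12 → 144
  B: 66 + 0.56×(255−66) = 66 + 105.84 = 171.84 → 172
  → #C790AC
47% shade:
  R: 128 − 60.16 = 67.84 → 68
  G: 3 − 1.41 = 1.59 → 2
  B: 66 + 0.47×(0−66) = 66 − 31.02 = 34.98 → 35
  → #440223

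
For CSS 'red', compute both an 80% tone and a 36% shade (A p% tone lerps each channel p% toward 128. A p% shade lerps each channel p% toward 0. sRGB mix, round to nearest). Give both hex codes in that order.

CSS red is rgb(255, 0, 0).
80% tone:
  R: 255 + 0.8×(128−255) = 255 − 101.6 = 153.4 → 153
  G: 0 + 102.4 = 102.4 → 102
  B: 0 + 102.4 = 102.4 → 102
  → #996666
36% shade:
  R: 255 − 91.8 = 163.2 → 163
  G: 0 + 0 = 0 → 0
  B: 0 + 0 = 0 → 0
  → #a30000

#996666, #a30000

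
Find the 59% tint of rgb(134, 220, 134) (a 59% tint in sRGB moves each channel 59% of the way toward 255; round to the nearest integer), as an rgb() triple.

Lerp each channel 59% toward 255:
  R: 134 + 71.39 = 205.39 → 205
  G: 220 + 0.59×(255−220) = 220 + 20.65 = 240.65 → 241
  B: 134 + 0.59×(255−134) = 134 + 71.39 = 205.39 → 205

rgb(205, 241, 205)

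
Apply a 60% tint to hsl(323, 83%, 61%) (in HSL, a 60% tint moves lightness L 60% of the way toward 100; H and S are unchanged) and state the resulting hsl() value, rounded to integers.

L moves 60% from 61 toward 100: 61 + 23.4 = 84.4 → 84.
H and S are unchanged.

hsl(323, 83%, 84%)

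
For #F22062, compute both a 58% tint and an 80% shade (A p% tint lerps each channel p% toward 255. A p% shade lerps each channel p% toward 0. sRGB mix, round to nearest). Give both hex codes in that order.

#F22062 is rgb(242, 32, 98).
58% tint:
  R: 242 + 0.58×(255−242) = 242 + 7.54 = 249.54 → 250
  G: 32 + 0.58×(255−32) = 32 + 129.34 = 161.34 → 161
  B: 98 + 91.06 = 189.06 → 189
  → #FAA1BD
80% shade:
  R: 242 − 193.6 = 48.4 → 48
  G: 32 + 0.8×(0−32) = 32 − 25.6 = 6.4 → 6
  B: 98 − 78.4 = 19.6 → 20
  → #300614

#FAA1BD, #300614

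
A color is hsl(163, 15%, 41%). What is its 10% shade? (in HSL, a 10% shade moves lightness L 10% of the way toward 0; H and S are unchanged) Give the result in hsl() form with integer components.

L moves 10% from 41 toward 0: 41 − 4.1 = 36.9 → 37.
H and S are unchanged.

hsl(163, 15%, 37%)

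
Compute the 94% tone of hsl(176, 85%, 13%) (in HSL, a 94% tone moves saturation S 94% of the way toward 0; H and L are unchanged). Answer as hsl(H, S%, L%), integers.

hsl(176, 5%, 13%)

S moves 94% from 85 toward 0: 85 − 79.9 = 5.1 → 5.
H and L are unchanged.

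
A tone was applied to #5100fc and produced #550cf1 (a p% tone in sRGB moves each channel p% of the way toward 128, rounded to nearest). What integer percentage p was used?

9%

#5100fc is rgb(81, 0, 252); #550cf1 is rgb(85, 12, 241).
On the G channel (widest range): 12 ≈ 0 + (p/100)(128 − 0), so p ≈ 100×(12 − 0)/(128 − 0) = 1200/128 = 9.38.
p = 9 reproduces all three channels after rounding.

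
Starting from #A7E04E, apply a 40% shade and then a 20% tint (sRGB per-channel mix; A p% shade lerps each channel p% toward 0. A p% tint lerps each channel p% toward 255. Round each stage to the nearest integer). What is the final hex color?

#839E59

#A7E04E is rgb(167, 224, 78).
A 40% shade moves each channel 40% toward 0:
  R: 167 + 0.4×(0−167) = 167 − 66.8 = 100.2 → 100
  G: 224 − 89.6 = 134.4 → 134
  B: 78 + 0.4×(0−78) = 78 − 31.2 = 46.8 → 47
After the shade: rgb(100, 134, 47) = #64862F.
A 20% tint moves each channel 20% toward 255:
  R: 100 + 0.2×(255−100) = 100 + 31 = 131 → 131
  G: 134 + 24.2 = 158.2 → 158
  B: 47 + 0.2×(255−47) = 47 + 41.6 = 88.6 → 89
rgb(131, 158, 89) = #839E59.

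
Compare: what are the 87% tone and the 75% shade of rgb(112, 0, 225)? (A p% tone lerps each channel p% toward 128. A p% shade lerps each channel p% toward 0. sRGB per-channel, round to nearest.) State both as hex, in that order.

87% tone:
  R: 112 + 0.87×(128−112) = 112 + 13.92 = 125.92 → 126
  G: 0 + 111.36 = 111.36 → 111
  B: 225 − 84.39 = 140.61 → 141
  → #7e6f8d
75% shade:
  R: 112 + 0.75×(0−112) = 112 − 84 = 28 → 28
  G: 0 + 0.75×(0−0) = 0 + 0 = 0 → 0
  B: 225 − 168.75 = 56.25 → 56
  → #1c0038

#7e6f8d, #1c0038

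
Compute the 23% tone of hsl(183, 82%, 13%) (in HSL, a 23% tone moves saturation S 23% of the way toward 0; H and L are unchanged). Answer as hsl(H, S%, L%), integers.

hsl(183, 63%, 13%)

S moves 23% from 82 toward 0: 82 − 18.86 = 63.14 → 63.
H and L are unchanged.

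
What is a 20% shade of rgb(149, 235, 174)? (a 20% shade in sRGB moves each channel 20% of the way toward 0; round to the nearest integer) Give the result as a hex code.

Lerp each channel 20% toward 0:
  R: 149 + 0.2×(0−149) = 149 − 29.8 = 119.2 → 119
  G: 235 − 47 = 188 → 188
  B: 174 + 0.2×(0−174) = 174 − 34.8 = 139.2 → 139
rgb(119, 188, 139) = #77bc8b.

#77bc8b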